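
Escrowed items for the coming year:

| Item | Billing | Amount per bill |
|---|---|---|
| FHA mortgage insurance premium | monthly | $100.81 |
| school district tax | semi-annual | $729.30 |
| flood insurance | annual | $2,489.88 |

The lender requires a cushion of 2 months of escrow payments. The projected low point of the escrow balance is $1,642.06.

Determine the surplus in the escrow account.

FHA mortgage insurance premium — $100.81 × 12 = $1,209.72 annually
School district tax — $729.30 × 2 = $1,458.60 annually
Flood insurance — $2,489.88 annually
Yearly total = $5,158.20
Per month = $5,158.20 / 12 = $429.85
Required cushion = 2 × $429.85 = $859.70
Surplus = $1,642.06 − $859.70 = $782.36

$782.36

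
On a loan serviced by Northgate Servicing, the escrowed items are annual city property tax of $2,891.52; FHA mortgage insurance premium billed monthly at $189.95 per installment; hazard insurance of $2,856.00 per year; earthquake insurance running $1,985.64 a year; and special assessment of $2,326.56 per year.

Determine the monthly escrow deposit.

$1,028.26

City property tax: $2,891.52/yr
FHA mortgage insurance premium: $189.95 × 12 = $2,279.40/yr
Hazard insurance: $2,856.00/yr
Earthquake insurance: $1,985.64/yr
Special assessment: $2,326.56/yr
Yearly total = $2,891.52 + $2,279.40 + $2,856.00 + $1,985.64 + $2,326.56 = $12,339.12
Base monthly escrow = $12,339.12 ÷ 12 = $1,028.26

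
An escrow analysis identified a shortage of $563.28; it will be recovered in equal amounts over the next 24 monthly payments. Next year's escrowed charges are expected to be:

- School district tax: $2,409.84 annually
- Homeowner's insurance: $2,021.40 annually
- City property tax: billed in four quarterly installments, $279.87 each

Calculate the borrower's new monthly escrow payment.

School district tax = $2,409.84/yr
Homeowner's insurance = $2,021.40/yr
City property tax = $279.87 × 4 = $1,119.48/yr
Total annual escrow = $5,550.72
Monthly = $5,550.72 / 12 = $462.56
Shortage per month = $563.28 ÷ 24 = $23.47
New monthly escrow = $462.56 + $23.47 = $486.03

$486.03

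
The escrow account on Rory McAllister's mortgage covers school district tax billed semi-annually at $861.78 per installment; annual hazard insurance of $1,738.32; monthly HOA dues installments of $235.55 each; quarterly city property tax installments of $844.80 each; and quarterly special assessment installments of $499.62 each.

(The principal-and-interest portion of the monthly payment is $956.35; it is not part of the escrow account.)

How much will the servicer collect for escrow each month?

$972.18

School district tax: $861.78 × 2 = $1,723.56
Hazard insurance: $1,738.32
HOA dues: $235.55 × 12 = $2,826.60
City property tax: $844.80 × 4 = $3,379.20
Special assessment: $499.62 × 4 = $1,998.48
Total annual escrow = $11,666.16
Per month = $11,666.16 / 12 = $972.18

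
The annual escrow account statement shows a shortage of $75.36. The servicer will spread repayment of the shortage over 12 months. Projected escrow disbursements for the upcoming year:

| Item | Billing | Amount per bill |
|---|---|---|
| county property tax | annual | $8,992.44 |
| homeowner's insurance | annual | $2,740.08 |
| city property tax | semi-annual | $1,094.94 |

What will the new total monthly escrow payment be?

County property tax: $8,992.44
Homeowner's insurance: $2,740.08
City property tax: $1,094.94 × 2 = $2,189.88
Combined annual = $8,992.44 + $2,740.08 + $2,189.88 = $13,922.40
Base monthly escrow = $13,922.40 ÷ 12 = $1,160.20
Shortage spread = $75.36 ÷ 12 = $6.28/mo
New monthly escrow = $1,160.20 + $6.28 = $1,166.48

$1,166.48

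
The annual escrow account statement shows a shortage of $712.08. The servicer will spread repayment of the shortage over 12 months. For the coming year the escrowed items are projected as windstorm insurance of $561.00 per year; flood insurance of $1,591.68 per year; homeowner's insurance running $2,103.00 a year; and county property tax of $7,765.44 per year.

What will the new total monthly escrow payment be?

Windstorm insurance — $561.00 per year
Flood insurance — $1,591.68 per year
Homeowner's insurance — $2,103.00 per year
County property tax — $7,765.44 per year
Annual escrow total = $12,021.12
Per month = $12,021.12 ÷ 12 = $1,001.76
Monthly shortage recovery: $712.08 / 12 = $59.34
Adjusted monthly = $1,001.76 + $59.34 = $1,061.10

$1,061.10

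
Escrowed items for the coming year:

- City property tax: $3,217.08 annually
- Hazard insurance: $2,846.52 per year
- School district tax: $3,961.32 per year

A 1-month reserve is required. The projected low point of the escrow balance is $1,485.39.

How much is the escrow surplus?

City property tax — $3,217.08 per year
Hazard insurance — $2,846.52 per year
School district tax — $3,961.32 per year
Annual escrow total = $10,024.92
Monthly escrow = $10,024.92 ÷ 12 = $835.41
Cushion = 1 × $835.41 = $835.41
Excess over cushion: $1,485.39 − $835.41 = $649.98

$649.98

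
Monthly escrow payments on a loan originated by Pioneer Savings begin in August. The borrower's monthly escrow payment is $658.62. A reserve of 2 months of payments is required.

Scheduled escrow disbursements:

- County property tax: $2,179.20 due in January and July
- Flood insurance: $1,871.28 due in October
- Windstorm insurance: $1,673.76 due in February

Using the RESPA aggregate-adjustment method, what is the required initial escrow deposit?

$2,431.14

Cushion = 2 × $658.62 = $1,317.24
Trial balance (start $0, +$658.62 each month, − disbursements):
  Aug: +$658.62 → $658.62
  Sep: +$658.62 → $1,317.24
  Oct: +$658.62 − $1,871.28 → $104.58
  Nov: +$658.62 → $763.20
  Dec: +$658.62 → $1,421.82
  Jan: +$658.62 − $2,179.20 → -$98.76
  Feb: +$658.62 − $1,673.76 → -$1,113.90
  Mar: +$658.62 → -$455.28
  Apr: +$658.62 → $203.34
  May: +$658.62 → $861.96
  Jun: +$658.62 → $1,520.58
  Jul: +$658.62 − $2,179.20 → $0.00
Lowest trial balance = -$1,113.90 (Feb)
Initial deposit = cushion − low point = $1,317.24 − (-$1,113.90) = $2,431.14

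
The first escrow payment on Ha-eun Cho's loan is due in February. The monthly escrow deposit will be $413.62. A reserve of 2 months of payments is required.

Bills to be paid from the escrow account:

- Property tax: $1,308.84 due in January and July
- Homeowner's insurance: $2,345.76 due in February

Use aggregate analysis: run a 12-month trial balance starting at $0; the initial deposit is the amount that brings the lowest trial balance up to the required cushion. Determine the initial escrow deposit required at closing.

Cushion = 2 × $413.62 = $827.24
Trial balance (start $0, +$413.62 each month, − disbursements):
  Feb: +$413.62 − $2,345.76 → -$1,932.14
  Mar: +$413.62 → -$1,518.52
  Apr: +$413.62 → -$1,104.90
  May: +$413.62 → -$691.28
  Jun: +$413.62 → -$277.66
  Jul: +$413.62 − $1,308.84 → -$1,172.88
  Aug: +$413.62 → -$759.26
  Sep: +$413.62 → -$345.64
  Oct: +$413.62 → $67.98
  Nov: +$413.62 → $481.60
  Dec: +$413.62 → $895.22
  Jan: +$413.62 − $1,308.84 → $0.00
Lowest trial balance = -$1,932.14 (Feb)
Initial deposit = cushion − low point = $827.24 − (-$1,932.14) = $2,759.38

$2,759.38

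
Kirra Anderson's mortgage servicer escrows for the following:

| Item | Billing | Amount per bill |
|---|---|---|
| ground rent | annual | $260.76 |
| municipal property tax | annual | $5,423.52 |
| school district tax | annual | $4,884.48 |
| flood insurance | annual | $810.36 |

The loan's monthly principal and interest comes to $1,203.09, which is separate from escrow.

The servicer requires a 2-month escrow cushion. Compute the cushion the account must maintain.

Ground rent — $260.76/yr
Municipal property tax — $5,423.52/yr
School district tax — $4,884.48/yr
Flood insurance — $810.36/yr
Total per year = $11,379.12
Base monthly escrow = $11,379.12 / 12 = $948.26
Required cushion = 2 × $948.26 = $1,896.52

$1,896.52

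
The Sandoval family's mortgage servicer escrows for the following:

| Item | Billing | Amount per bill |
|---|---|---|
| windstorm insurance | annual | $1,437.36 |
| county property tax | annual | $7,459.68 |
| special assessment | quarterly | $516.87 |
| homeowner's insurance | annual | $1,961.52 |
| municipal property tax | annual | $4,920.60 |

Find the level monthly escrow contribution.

$1,487.22

Windstorm insurance: $1,437.36 per year
County property tax: $7,459.68 per year
Special assessment: $516.87 × 4 = $2,067.48 per year
Homeowner's insurance: $1,961.52 per year
Municipal property tax: $4,920.60 per year
Total annual escrow = $1,437.36 + $7,459.68 + $2,067.48 + $1,961.52 + $4,920.60 = $17,846.64
Monthly escrow = $17,846.64 / 12 = $1,487.22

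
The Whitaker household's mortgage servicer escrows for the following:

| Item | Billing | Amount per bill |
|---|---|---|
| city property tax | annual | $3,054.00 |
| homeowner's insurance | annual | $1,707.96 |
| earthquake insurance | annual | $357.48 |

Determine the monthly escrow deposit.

City property tax = $3,054.00 per year
Homeowner's insurance = $1,707.96 per year
Earthquake insurance = $357.48 per year
Combined annual = $3,054.00 + $1,707.96 + $357.48 = $5,119.44
Monthly = $5,119.44 / 12 = $426.62

$426.62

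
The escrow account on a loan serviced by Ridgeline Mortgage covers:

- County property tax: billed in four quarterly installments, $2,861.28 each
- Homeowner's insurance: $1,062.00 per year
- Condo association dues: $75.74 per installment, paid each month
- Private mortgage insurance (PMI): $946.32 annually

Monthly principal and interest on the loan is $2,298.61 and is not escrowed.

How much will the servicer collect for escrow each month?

County property tax = $2,861.28 × 4 = $11,445.12 per year
Homeowner's insurance = $1,062.00 per year
Condo association dues = $75.74 × 12 = $908.88 per year
Private mortgage insurance (PMI) = $946.32 per year
Annual escrow total = $11,445.12 + $1,062.00 + $908.88 + $946.32 = $14,362.32
Per month = $14,362.32 / 12 = $1,196.86

$1,196.86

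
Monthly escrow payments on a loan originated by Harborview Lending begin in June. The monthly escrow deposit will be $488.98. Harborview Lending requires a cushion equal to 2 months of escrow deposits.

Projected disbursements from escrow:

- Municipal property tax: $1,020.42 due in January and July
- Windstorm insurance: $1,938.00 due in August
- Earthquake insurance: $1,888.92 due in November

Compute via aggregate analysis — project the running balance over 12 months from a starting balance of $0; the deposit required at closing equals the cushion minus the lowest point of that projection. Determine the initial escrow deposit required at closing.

$2,933.88

Cushion = 2 × $488.98 = $977.96
Trial balance (start $0, +$488.98 each month, − disbursements):
  Jun: +$488.98 → $488.98
  Jul: +$488.98 − $1,020.42 → -$42.46
  Aug: +$488.98 − $1,938.00 → -$1,491.48
  Sep: +$488.98 → -$1,002.50
  Oct: +$488.98 → -$513.52
  Nov: +$488.98 − $1,888.92 → -$1,913.46
  Dec: +$488.98 → -$1,424.48
  Jan: +$488.98 − $1,020.42 → -$1,955.92
  Feb: +$488.98 → -$1,466.94
  Mar: +$488.98 → -$977.96
  Apr: +$488.98 → -$488.98
  May: +$488.98 → $0.00
Lowest trial balance = -$1,955.92 (Jan)
Initial deposit = cushion − low point = $977.96 − (-$1,955.92) = $2,933.88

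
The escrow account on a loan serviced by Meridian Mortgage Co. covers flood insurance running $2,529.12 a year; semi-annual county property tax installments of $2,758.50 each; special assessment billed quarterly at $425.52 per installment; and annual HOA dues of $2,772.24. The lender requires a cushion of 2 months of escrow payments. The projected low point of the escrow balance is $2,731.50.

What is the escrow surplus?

$644.76

Flood insurance: $2,529.12 per year
County property tax: $2,758.50 × 2 = $5,517.00 per year
Special assessment: $425.52 × 4 = $1,702.08 per year
HOA dues: $2,772.24 per year
Yearly total = $2,529.12 + $5,517.00 + $1,702.08 + $2,772.24 = $12,520.44
Base monthly escrow = $12,520.44 ÷ 12 = $1,043.37
Cushion = 2 × $1,043.37 = $2,086.74
Surplus = $2,731.50 − $2,086.74 = $644.76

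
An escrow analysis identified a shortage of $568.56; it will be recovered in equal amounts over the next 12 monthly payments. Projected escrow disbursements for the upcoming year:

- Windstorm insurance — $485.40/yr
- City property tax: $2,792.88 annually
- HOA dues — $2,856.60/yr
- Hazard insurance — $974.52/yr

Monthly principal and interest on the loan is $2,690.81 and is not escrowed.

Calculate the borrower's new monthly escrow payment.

Windstorm insurance — $485.40/yr
City property tax — $2,792.88/yr
HOA dues — $2,856.60/yr
Hazard insurance — $974.52/yr
Yearly total = $7,109.40
Monthly = $7,109.40 / 12 = $592.45
Shortage spread = $568.56 ÷ 12 = $47.38/mo
Adjusted monthly = $592.45 + $47.38 = $639.83

$639.83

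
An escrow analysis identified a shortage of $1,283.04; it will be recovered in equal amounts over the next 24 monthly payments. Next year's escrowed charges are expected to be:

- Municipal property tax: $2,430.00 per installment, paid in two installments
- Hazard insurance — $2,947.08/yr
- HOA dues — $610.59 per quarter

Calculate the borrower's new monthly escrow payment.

$907.58

Municipal property tax = $2,430.00 × 2 = $4,860.00
Hazard insurance = $2,947.08
HOA dues = $610.59 × 4 = $2,442.36
Annual escrow total = $4,860.00 + $2,947.08 + $2,442.36 = $10,249.44
Monthly escrow = $10,249.44 ÷ 12 = $854.12
Shortage spread = $1,283.04 ÷ 24 = $53.46/mo
New monthly escrow = $854.12 + $53.46 = $907.58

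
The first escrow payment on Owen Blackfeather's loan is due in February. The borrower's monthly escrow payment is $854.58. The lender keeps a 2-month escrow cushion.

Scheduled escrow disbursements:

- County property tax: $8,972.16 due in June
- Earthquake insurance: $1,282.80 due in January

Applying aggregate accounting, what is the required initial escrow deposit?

Cushion = 2 × $854.58 = $1,709.16
Trial balance (start $0, +$854.58 each month, − disbursements):
  Feb: +$854.58 → $854.58
  Mar: +$854.58 → $1,709.16
  Apr: +$854.58 → $2,563.74
  May: +$854.58 → $3,418.32
  Jun: +$854.58 − $8,972.16 → -$4,699.26
  Jul: +$854.58 → -$3,844.68
  Aug: +$854.58 → -$2,990.10
  Sep: +$854.58 → -$2,135.52
  Oct: +$854.58 → -$1,280.94
  Nov: +$854.58 → -$426.36
  Dec: +$854.58 → $428.22
  Jan: +$854.58 − $1,282.80 → $0.00
Lowest trial balance = -$4,699.26 (Jun)
Initial deposit = cushion − low point = $1,709.16 − (-$4,699.26) = $6,408.42

$6,408.42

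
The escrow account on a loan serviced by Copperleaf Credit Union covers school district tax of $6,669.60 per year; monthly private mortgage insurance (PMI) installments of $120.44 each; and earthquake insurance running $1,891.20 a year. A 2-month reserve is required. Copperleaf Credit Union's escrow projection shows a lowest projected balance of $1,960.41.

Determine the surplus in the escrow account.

School district tax — $6,669.60/yr
Private mortgage insurance (PMI) — $120.44 × 12 = $1,445.28/yr
Earthquake insurance — $1,891.20/yr
Total annual escrow = $6,669.60 + $1,445.28 + $1,891.20 = $10,006.08
Monthly escrow = $10,006.08 / 12 = $833.84
Required cushion = 2 × $833.84 = $1,667.68
Excess over cushion: $1,960.41 − $1,667.68 = $292.73

$292.73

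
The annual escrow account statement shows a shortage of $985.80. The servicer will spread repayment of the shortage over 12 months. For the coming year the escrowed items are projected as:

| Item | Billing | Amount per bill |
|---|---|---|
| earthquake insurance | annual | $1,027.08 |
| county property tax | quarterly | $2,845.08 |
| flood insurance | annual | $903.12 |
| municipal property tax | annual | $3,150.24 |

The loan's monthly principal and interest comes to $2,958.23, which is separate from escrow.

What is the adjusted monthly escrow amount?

Earthquake insurance — $1,027.08 per year
County property tax — $2,845.08 × 4 = $11,380.32 per year
Flood insurance — $903.12 per year
Municipal property tax — $3,150.24 per year
Total annual escrow = $16,460.76
Monthly = $16,460.76 / 12 = $1,371.73
Shortage spread = $985.80 / 12 = $82.15/mo
New monthly escrow = $1,371.73 + $82.15 = $1,453.88

$1,453.88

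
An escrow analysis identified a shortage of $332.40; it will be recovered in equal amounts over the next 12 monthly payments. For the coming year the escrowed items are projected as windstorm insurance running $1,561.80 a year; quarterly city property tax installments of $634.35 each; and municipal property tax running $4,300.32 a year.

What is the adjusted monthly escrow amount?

Windstorm insurance = $1,561.80/yr
City property tax = $634.35 × 4 = $2,537.40/yr
Municipal property tax = $4,300.32/yr
Annual escrow total = $1,561.80 + $2,537.40 + $4,300.32 = $8,399.52
Monthly escrow = $8,399.52 ÷ 12 = $699.96
Shortage per month = $332.40 / 12 = $27.70
New monthly escrow = $699.96 + $27.70 = $727.66

$727.66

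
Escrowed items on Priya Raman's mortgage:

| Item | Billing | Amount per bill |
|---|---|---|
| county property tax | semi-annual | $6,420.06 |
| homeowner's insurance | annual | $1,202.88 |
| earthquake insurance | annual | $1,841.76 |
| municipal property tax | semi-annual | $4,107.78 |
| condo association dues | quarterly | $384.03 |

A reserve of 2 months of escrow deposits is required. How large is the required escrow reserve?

$4,272.74

County property tax: $6,420.06 × 2 = $12,840.12/yr
Homeowner's insurance: $1,202.88/yr
Earthquake insurance: $1,841.76/yr
Municipal property tax: $4,107.78 × 2 = $8,215.56/yr
Condo association dues: $384.03 × 4 = $1,536.12/yr
Total annual escrow = $25,636.44
Base monthly escrow = $25,636.44 / 12 = $2,136.37
Required cushion = 2 × $2,136.37 = $4,272.74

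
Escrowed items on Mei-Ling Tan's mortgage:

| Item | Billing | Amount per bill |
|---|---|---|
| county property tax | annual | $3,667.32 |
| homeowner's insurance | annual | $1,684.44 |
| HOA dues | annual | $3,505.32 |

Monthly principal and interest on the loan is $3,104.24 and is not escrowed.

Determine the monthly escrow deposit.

County property tax: $3,667.32 annually
Homeowner's insurance: $1,684.44 annually
HOA dues: $3,505.32 annually
Combined annual = $3,667.32 + $1,684.44 + $3,505.32 = $8,857.08
Monthly escrow = $8,857.08 ÷ 12 = $738.09

$738.09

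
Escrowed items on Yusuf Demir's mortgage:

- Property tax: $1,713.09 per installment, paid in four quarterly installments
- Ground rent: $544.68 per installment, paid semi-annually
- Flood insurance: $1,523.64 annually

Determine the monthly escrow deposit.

Property tax: $1,713.09 × 4 = $6,852.36 per year
Ground rent: $544.68 × 2 = $1,089.36 per year
Flood insurance: $1,523.64 per year
Total annual escrow = $9,465.36
Per month = $9,465.36 ÷ 12 = $788.78

$788.78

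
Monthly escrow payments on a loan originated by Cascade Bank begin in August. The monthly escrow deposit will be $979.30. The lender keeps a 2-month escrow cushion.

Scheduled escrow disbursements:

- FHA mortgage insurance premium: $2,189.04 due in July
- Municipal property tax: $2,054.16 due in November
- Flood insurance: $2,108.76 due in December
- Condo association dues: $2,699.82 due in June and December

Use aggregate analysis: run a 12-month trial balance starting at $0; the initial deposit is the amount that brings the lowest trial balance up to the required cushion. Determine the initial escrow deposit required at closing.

Cushion = 2 × $979.30 = $1,958.60
Trial balance (start $0, +$979.30 each month, − disbursements):
  Aug: +$979.30 → $979.30
  Sep: +$979.30 → $1,958.60
  Oct: +$979.30 → $2,937.90
  Nov: +$979.30 − $2,054.16 → $1,863.04
  Dec: +$979.30 − $4,808.58 → -$1,966.24
  Jan: +$979.30 → -$986.94
  Feb: +$979.30 → -$7.64
  Mar: +$979.30 → $971.66
  Apr: +$979.30 → $1,950.96
  May: +$979.30 → $2,930.26
  Jun: +$979.30 − $2,699.82 → $1,209.74
  Jul: +$979.30 − $2,189.04 → $0.00
Lowest trial balance = -$1,966.24 (Dec)
Initial deposit = cushion − low point = $1,958.60 − (-$1,966.24) = $3,924.84

$3,924.84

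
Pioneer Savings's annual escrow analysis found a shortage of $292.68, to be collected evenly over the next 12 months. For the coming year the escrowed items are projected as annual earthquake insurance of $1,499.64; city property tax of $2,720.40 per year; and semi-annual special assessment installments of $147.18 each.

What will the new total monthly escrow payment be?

Earthquake insurance = $1,499.64
City property tax = $2,720.40
Special assessment = $147.18 × 2 = $294.36
Annual escrow total = $4,514.40
Monthly = $4,514.40 / 12 = $376.20
Shortage spread = $292.68 / 12 = $24.39/mo
Adjusted monthly = $376.20 + $24.39 = $400.59

$400.59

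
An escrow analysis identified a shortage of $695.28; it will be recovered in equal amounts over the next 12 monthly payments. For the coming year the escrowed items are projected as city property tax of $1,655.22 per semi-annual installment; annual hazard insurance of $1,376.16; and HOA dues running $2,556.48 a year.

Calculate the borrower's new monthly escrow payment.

$661.53

City property tax: $1,655.22 × 2 = $3,310.44
Hazard insurance: $1,376.16
HOA dues: $2,556.48
Total annual escrow = $7,243.08
Monthly = $7,243.08 ÷ 12 = $603.59
Monthly shortage recovery: $695.28 / 12 = $57.94
New monthly escrow = $603.59 + $57.94 = $661.53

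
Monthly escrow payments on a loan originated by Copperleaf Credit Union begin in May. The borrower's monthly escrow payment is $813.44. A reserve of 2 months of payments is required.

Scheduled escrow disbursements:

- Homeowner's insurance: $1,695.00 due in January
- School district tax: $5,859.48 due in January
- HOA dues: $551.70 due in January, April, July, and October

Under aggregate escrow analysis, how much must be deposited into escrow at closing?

$3,515.50

Cushion = 2 × $813.44 = $1,626.88
Trial balance (start $0, +$813.44 each month, − disbursements):
  May: +$813.44 → $813.44
  Jun: +$813.44 → $1,626.88
  Jul: +$813.44 − $551.70 → $1,888.62
  Aug: +$813.44 → $2,702.06
  Sep: +$813.44 → $3,515.50
  Oct: +$813.44 − $551.70 → $3,777.24
  Nov: +$813.44 → $4,590.68
  Dec: +$813.44 → $5,404.12
  Jan: +$813.44 − $8,106.18 → -$1,888.62
  Feb: +$813.44 → -$1,075.18
  Mar: +$813.44 → -$261.74
  Apr: +$813.44 − $551.70 → $0.00
Lowest trial balance = -$1,888.62 (Jan)
Initial deposit = cushion − low point = $1,626.88 − (-$1,888.62) = $3,515.50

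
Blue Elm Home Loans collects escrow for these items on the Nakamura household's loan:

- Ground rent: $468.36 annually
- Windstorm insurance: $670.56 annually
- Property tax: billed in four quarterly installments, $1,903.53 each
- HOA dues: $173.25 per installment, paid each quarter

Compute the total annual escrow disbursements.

$9,446.04

Ground rent = $468.36/yr
Windstorm insurance = $670.56/yr
Property tax = $1,903.53 × 4 = $7,614.12/yr
HOA dues = $173.25 × 4 = $693.00/yr
Combined annual = $9,446.04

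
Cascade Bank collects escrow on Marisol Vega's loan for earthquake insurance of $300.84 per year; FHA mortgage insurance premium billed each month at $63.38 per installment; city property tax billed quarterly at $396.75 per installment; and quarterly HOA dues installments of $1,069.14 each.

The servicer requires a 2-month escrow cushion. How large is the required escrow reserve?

$1,154.16

Earthquake insurance — $300.84 annually
FHA mortgage insurance premium — $63.38 × 12 = $760.56 annually
City property tax — $396.75 × 4 = $1,587.00 annually
HOA dues — $1,069.14 × 4 = $4,276.56 annually
Annual escrow total = $300.84 + $760.56 + $1,587.00 + $4,276.56 = $6,924.96
Base monthly escrow = $6,924.96 ÷ 12 = $577.08
Reserve = 2 × $577.08 = $1,154.16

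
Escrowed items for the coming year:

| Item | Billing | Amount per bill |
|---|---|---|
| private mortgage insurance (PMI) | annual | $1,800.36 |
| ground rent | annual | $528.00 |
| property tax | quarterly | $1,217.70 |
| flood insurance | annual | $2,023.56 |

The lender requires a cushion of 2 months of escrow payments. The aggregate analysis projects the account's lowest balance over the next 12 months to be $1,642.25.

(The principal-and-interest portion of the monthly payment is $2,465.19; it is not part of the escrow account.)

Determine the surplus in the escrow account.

$105.13

Private mortgage insurance (PMI): $1,800.36 per year
Ground rent: $528.00 per year
Property tax: $1,217.70 × 4 = $4,870.80 per year
Flood insurance: $2,023.56 per year
Combined annual = $1,800.36 + $528.00 + $4,870.80 + $2,023.56 = $9,222.72
Monthly escrow = $9,222.72 / 12 = $768.56
Required reserve = 2 × $768.56 = $1,537.12
Surplus = $1,642.25 − $1,537.12 = $105.13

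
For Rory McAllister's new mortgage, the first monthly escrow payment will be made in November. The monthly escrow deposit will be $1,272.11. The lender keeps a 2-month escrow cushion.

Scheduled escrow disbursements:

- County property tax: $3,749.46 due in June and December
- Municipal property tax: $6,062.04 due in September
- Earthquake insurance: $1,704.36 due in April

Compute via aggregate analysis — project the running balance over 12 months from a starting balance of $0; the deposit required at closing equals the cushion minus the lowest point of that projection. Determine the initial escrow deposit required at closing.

Cushion = 2 × $1,272.11 = $2,544.22
Trial balance (start $0, +$1,272.11 each month, − disbursements):
  Nov: +$1,272.11 → $1,272.11
  Dec: +$1,272.11 − $3,749.46 → -$1,205.24
  Jan: +$1,272.11 → $66.87
  Feb: +$1,272.11 → $1,338.98
  Mar: +$1,272.11 → $2,611.09
  Apr: +$1,272.11 − $1,704.36 → $2,178.84
  May: +$1,272.11 → $3,450.95
  Jun: +$1,272.11 − $3,749.46 → $973.60
  Jul: +$1,272.11 → $2,245.71
  Aug: +$1,272.11 → $3,517.82
  Sep: +$1,272.11 − $6,062.04 → -$1,272.11
  Oct: +$1,272.11 → $0.00
Lowest trial balance = -$1,272.11 (Sep)
Initial deposit = cushion − low point = $2,544.22 − (-$1,272.11) = $3,816.33

$3,816.33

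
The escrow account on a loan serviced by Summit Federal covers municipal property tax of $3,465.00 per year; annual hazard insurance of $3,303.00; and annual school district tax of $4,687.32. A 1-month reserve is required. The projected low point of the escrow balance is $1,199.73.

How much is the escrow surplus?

$245.12

Municipal property tax: $3,465.00 per year
Hazard insurance: $3,303.00 per year
School district tax: $4,687.32 per year
Combined annual = $11,455.32
Per month = $11,455.32 ÷ 12 = $954.61
Required reserve = 1 × $954.61 = $954.61
Excess over cushion: $1,199.73 − $954.61 = $245.12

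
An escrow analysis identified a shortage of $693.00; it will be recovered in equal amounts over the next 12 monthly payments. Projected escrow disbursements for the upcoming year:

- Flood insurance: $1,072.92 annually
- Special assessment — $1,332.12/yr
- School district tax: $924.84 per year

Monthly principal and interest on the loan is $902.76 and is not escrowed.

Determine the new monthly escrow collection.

$335.24

Flood insurance: $1,072.92
Special assessment: $1,332.12
School district tax: $924.84
Annual escrow total = $1,072.92 + $1,332.12 + $924.84 = $3,329.88
Monthly = $3,329.88 / 12 = $277.49
Shortage per month = $693.00 / 12 = $57.75
Adjusted monthly = $277.49 + $57.75 = $335.24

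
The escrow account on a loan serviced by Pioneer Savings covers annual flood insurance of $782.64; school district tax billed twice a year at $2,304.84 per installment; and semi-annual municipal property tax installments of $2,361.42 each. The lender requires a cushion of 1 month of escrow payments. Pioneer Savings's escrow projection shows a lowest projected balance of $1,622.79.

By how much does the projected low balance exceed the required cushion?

$779.86

Flood insurance = $782.64
School district tax = $2,304.84 × 2 = $4,609.68
Municipal property tax = $2,361.42 × 2 = $4,722.84
Yearly total = $782.64 + $4,609.68 + $4,722.84 = $10,115.16
Monthly = $10,115.16 ÷ 12 = $842.93
Required reserve = 1 × $842.93 = $842.93
Excess over cushion: $1,622.79 − $842.93 = $779.86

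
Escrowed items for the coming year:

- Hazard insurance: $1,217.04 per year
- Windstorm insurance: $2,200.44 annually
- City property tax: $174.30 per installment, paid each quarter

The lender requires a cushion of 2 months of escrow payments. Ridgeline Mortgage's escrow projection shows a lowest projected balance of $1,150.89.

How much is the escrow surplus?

$465.11

Hazard insurance = $1,217.04 annually
Windstorm insurance = $2,200.44 annually
City property tax = $174.30 × 4 = $697.20 annually
Total annual escrow = $4,114.68
Base monthly escrow = $4,114.68 / 12 = $342.89
Cushion = 2 × $342.89 = $685.78
Excess over cushion: $1,150.89 − $685.78 = $465.11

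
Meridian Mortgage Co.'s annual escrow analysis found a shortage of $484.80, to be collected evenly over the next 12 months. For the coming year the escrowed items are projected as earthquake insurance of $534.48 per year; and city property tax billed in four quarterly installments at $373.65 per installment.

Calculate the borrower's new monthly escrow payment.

$209.49

Earthquake insurance — $534.48/yr
City property tax — $373.65 × 4 = $1,494.60/yr
Yearly total = $534.48 + $1,494.60 = $2,029.08
Per month = $2,029.08 ÷ 12 = $169.09
Shortage spread = $484.80 ÷ 12 = $40.40/mo
New monthly escrow = $169.09 + $40.40 = $209.49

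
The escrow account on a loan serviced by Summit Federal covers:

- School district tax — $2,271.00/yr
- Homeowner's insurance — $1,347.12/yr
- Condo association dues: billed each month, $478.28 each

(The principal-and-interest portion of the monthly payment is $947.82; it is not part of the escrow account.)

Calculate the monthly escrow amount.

School district tax — $2,271.00 per year
Homeowner's insurance — $1,347.12 per year
Condo association dues — $478.28 × 12 = $5,739.36 per year
Total annual escrow = $2,271.00 + $1,347.12 + $5,739.36 = $9,357.48
Monthly = $9,357.48 ÷ 12 = $779.79

$779.79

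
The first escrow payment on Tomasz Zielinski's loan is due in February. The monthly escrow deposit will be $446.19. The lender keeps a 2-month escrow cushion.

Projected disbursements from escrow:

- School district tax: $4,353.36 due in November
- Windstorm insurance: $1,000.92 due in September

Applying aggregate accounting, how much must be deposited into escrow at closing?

Cushion = 2 × $446.19 = $892.38
Trial balance (start $0, +$446.19 each month, − disbursements):
  Feb: +$446.19 → $446.19
  Mar: +$446.19 → $892.38
  Apr: +$446.19 → $1,338.57
  May: +$446.19 → $1,784.76
  Jun: +$446.19 → $2,230.95
  Jul: +$446.19 → $2,677.14
  Aug: +$446.19 → $3,123.33
  Sep: +$446.19 − $1,000.92 → $2,568.60
  Oct: +$446.19 → $3,014.79
  Nov: +$446.19 − $4,353.36 → -$892.38
  Dec: +$446.19 → -$446.19
  Jan: +$446.19 → $0.00
Lowest trial balance = -$892.38 (Nov)
Initial deposit = cushion − low point = $892.38 − (-$892.38) = $1,784.76

$1,784.76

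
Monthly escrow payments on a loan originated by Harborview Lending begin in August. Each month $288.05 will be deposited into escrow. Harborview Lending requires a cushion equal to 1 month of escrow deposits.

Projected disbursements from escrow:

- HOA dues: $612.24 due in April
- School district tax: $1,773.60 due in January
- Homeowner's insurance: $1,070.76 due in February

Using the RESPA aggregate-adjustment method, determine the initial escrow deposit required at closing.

$1,152.20

Cushion = 1 × $288.05 = $288.05
Trial balance (start $0, +$288.05 each month, − disbursements):
  Aug: +$288.05 → $288.05
  Sep: +$288.05 → $576.10
  Oct: +$288.05 → $864.15
  Nov: +$288.05 → $1,152.20
  Dec: +$288.05 → $1,440.25
  Jan: +$288.05 − $1,773.60 → -$45.30
  Feb: +$288.05 − $1,070.76 → -$828.01
  Mar: +$288.05 → -$539.96
  Apr: +$288.05 − $612.24 → -$864.15
  May: +$288.05 → -$576.10
  Jun: +$288.05 → -$288.05
  Jul: +$288.05 → $0.00
Lowest trial balance = -$864.15 (Apr)
Initial deposit = cushion − low point = $288.05 − (-$864.15) = $1,152.20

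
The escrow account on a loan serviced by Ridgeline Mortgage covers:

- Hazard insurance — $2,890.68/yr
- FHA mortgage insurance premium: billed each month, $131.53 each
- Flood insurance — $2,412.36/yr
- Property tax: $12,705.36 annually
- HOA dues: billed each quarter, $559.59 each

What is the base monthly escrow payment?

$1,818.76

Hazard insurance = $2,890.68
FHA mortgage insurance premium = $131.53 × 12 = $1,578.36
Flood insurance = $2,412.36
Property tax = $12,705.36
HOA dues = $559.59 × 4 = $2,238.36
Yearly total = $2,890.68 + $1,578.36 + $2,412.36 + $12,705.36 + $2,238.36 = $21,825.12
Monthly = $21,825.12 ÷ 12 = $1,818.76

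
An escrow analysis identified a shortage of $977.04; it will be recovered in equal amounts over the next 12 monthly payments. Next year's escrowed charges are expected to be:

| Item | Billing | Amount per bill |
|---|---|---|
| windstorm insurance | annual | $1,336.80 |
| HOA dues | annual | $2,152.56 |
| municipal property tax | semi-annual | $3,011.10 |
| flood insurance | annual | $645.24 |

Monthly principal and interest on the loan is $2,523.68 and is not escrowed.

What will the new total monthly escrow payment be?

$927.82

Windstorm insurance — $1,336.80 annually
HOA dues — $2,152.56 annually
Municipal property tax — $3,011.10 × 2 = $6,022.20 annually
Flood insurance — $645.24 annually
Combined annual = $10,156.80
Monthly = $10,156.80 / 12 = $846.40
Shortage spread = $977.04 ÷ 12 = $81.42/mo
Adjusted monthly = $846.40 + $81.42 = $927.82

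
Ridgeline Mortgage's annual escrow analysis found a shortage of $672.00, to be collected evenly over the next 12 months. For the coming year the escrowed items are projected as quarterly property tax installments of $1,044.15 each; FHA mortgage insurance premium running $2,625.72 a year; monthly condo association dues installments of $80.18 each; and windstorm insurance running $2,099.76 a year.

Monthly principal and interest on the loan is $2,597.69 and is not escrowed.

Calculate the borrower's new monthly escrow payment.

Property tax — $1,044.15 × 4 = $4,176.60/yr
FHA mortgage insurance premium — $2,625.72/yr
Condo association dues — $80.18 × 12 = $962.16/yr
Windstorm insurance — $2,099.76/yr
Yearly total = $4,176.60 + $2,625.72 + $962.16 + $2,099.76 = $9,864.24
Base monthly escrow = $9,864.24 / 12 = $822.02
Shortage spread = $672.00 / 12 = $56.00/mo
New monthly escrow = $822.02 + $56.00 = $878.02

$878.02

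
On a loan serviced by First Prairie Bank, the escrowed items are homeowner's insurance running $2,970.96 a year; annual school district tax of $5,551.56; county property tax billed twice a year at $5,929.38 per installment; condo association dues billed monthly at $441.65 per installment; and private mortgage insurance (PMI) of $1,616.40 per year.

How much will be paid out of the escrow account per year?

Homeowner's insurance — $2,970.96
School district tax — $5,551.56
County property tax — $5,929.38 × 2 = $11,858.76
Condo association dues — $441.65 × 12 = $5,299.80
Private mortgage insurance (PMI) — $1,616.40
Total per year = $2,970.96 + $5,551.56 + $11,858.76 + $5,299.80 + $1,616.40 = $27,297.48

$27,297.48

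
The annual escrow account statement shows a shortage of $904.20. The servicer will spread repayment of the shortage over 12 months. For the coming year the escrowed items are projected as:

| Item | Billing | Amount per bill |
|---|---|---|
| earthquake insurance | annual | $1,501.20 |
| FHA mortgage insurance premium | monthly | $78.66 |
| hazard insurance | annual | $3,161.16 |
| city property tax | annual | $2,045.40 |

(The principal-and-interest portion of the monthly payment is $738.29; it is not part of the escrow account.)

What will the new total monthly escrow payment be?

$712.99

Earthquake insurance — $1,501.20
FHA mortgage insurance premium — $78.66 × 12 = $943.92
Hazard insurance — $3,161.16
City property tax — $2,045.40
Total annual escrow = $7,651.68
Monthly escrow = $7,651.68 / 12 = $637.64
Monthly shortage recovery: $904.20 / 12 = $75.35
New monthly escrow = $637.64 + $75.35 = $712.99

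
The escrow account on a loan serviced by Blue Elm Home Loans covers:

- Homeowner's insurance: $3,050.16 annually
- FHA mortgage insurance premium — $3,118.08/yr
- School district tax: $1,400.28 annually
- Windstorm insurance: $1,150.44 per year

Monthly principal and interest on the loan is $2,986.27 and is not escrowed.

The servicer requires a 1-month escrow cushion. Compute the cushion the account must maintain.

Homeowner's insurance — $3,050.16 per year
FHA mortgage insurance premium — $3,118.08 per year
School district tax — $1,400.28 per year
Windstorm insurance — $1,150.44 per year
Yearly total = $8,718.96
Monthly = $8,718.96 ÷ 12 = $726.58
Cushion = 1 × $726.58 = $726.58

$726.58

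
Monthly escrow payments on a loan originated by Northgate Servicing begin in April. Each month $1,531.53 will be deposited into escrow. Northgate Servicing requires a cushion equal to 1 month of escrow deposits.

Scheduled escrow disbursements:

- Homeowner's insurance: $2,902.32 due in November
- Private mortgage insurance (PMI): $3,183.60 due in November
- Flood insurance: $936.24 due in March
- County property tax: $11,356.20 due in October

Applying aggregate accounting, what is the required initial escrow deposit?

$6,721.41

Cushion = 1 × $1,531.53 = $1,531.53
Trial balance (start $0, +$1,531.53 each month, − disbursements):
  Apr: +$1,531.53 → $1,531.53
  May: +$1,531.53 → $3,063.06
  Jun: +$1,531.53 → $4,594.59
  Jul: +$1,531.53 → $6,126.12
  Aug: +$1,531.53 → $7,657.65
  Sep: +$1,531.53 → $9,189.18
  Oct: +$1,531.53 − $11,356.20 → -$635.49
  Nov: +$1,531.53 − $6,085.92 → -$5,189.88
  Dec: +$1,531.53 → -$3,658.35
  Jan: +$1,531.53 → -$2,126.82
  Feb: +$1,531.53 → -$595.29
  Mar: +$1,531.53 − $936.24 → $0.00
Lowest trial balance = -$5,189.88 (Nov)
Initial deposit = cushion − low point = $1,531.53 − (-$5,189.88) = $6,721.41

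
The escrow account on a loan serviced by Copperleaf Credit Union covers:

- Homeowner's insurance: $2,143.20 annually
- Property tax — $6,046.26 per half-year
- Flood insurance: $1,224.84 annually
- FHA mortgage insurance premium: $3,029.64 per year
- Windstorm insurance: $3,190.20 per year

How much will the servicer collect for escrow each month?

Homeowner's insurance — $2,143.20 annually
Property tax — $6,046.26 × 2 = $12,092.52 annually
Flood insurance — $1,224.84 annually
FHA mortgage insurance premium — $3,029.64 annually
Windstorm insurance — $3,190.20 annually
Total per year = $21,680.40
Base monthly escrow = $21,680.40 ÷ 12 = $1,806.70

$1,806.70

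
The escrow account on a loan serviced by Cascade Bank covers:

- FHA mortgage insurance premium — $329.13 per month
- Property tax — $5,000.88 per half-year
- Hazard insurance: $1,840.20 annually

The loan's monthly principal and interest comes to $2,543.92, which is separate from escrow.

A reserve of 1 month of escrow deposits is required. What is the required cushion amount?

$1,315.96

FHA mortgage insurance premium: $329.13 × 12 = $3,949.56 per year
Property tax: $5,000.88 × 2 = $10,001.76 per year
Hazard insurance: $1,840.20 per year
Annual escrow total = $3,949.56 + $10,001.76 + $1,840.20 = $15,791.52
Per month = $15,791.52 / 12 = $1,315.96
Cushion = 1 × $1,315.96 = $1,315.96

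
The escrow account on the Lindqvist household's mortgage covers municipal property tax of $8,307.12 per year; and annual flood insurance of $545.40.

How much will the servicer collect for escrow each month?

$737.71

Municipal property tax = $8,307.12 annually
Flood insurance = $545.40 annually
Yearly total = $8,307.12 + $545.40 = $8,852.52
Base monthly escrow = $8,852.52 ÷ 12 = $737.71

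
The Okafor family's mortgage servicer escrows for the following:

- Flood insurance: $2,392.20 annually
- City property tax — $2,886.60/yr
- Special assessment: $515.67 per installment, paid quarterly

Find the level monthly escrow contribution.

$611.79

Flood insurance — $2,392.20 annually
City property tax — $2,886.60 annually
Special assessment — $515.67 × 4 = $2,062.68 annually
Total annual escrow = $7,341.48
Monthly = $7,341.48 ÷ 12 = $611.79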